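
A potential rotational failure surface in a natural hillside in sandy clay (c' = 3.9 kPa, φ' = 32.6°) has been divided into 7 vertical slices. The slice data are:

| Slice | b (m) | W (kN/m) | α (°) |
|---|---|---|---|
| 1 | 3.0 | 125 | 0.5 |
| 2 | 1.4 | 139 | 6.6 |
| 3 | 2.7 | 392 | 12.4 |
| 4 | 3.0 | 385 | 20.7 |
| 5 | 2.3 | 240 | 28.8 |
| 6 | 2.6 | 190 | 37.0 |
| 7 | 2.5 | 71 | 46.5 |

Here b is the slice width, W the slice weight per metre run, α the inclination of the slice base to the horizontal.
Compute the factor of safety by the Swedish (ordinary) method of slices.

Ordinary method of slices: FS = Σ[c'·Δl_i + (W_i cosα_i)·tanφ'] / Σ W_i sinα_i, with Δl_i = b_i / cosα_i.
Slice 1: Δl = 3.0/cos0.5° = 3.000 m; N'_1 = 125·cos0.5° = 125.0; c'Δl = 11.70; W sinα = 1.1
Slice 2: Δl = 1.4/cos6.6° = 1.409 m; N'_2 = 139·cos6.6° = 138.1; c'Δl = 5.50; W sinα = 16.0
Slice 3: Δl = 2.7/cos12.4° = 2.764 m; N'_3 = 392·cos12.4° = 382.9; c'Δl = 10.78; W sinα = 84.2
Slice 4: Δl = 3.0/cos20.7° = 3.207 m; N'_4 = 385·cos20.7° = 360.1; c'Δl = 12.51; W sinα = 136.1
Slice 5: Δl = 2.3/cos28.8° = 2.625 m; N'_5 = 240·cos28.8° = 210.3; c'Δl = 10.24; W sinα = 115.6
Slice 6: Δl = 2.6/cos37.0° = 3.256 m; N'_6 = 190·cos37.0° = 151.7; c'Δl = 12.70; W sinα = 114.3
Slice 7: Δl = 2.5/cos46.5° = 3.632 m; N'_7 = 71·cos46.5° = 48.9; c'Δl = 14.16; W sinα = 51.5
Σc'Δl = 77.6 kN/m; ΣN' = 1417.0 kN/m; ΣW sinα = 518.8 kN/m
Resisting = 77.6 + 1417.0·tan32.6° = 77.6 + 906.2 = 983.8 kN/m
FS = 983.8 / 518.8 = 1.896

FS = 1.90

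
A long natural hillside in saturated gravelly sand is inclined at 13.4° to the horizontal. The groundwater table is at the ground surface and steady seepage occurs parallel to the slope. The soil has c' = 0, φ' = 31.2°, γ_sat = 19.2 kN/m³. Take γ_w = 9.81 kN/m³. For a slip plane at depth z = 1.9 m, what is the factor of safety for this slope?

FS = 1.24

With seepage parallel to the slope and the water table at the surface, the effective normal stress on the slip plane uses the buoyant unit weight γ' = γ_sat − γ_w while the driving shear stress uses γ_sat:
FS = [c' + γ' z cos²β tanφ'] / [γ_sat z sinβ cosβ]
(For c' = 0 this reduces to FS = (γ'/γ_sat)·tanφ'/tanβ.)
γ' = 19.2 − 9.81 = 9.39 kN/m³
Numerator = 0.0 + 9.39·1.9·cos²13.4°·tan31.2° = 0.0 + 9.39·1.9·0.9463·0.6056 = 10.225 kPa
Denominator = 19.2·1.9·sin13.4°·cos13.4° = 19.2·1.9·0.2317·0.9728 = 8.224 kPa
FS = 10.225 / 8.224 = 1.243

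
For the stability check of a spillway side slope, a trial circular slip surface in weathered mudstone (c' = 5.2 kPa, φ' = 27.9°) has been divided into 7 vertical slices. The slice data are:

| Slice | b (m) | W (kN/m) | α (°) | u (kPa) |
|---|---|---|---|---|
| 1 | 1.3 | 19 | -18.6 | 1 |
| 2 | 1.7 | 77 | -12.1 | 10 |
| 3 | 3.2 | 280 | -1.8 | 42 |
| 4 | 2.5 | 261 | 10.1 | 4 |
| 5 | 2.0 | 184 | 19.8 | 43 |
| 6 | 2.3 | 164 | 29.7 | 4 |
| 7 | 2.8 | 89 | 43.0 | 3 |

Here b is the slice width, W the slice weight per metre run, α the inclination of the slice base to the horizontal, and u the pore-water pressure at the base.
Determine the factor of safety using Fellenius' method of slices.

FS = 2.19

Ordinary method of slices: FS = Σ[c'·Δl_i + (W_i cosα_i − u_i·Δl_i)·tanφ'] / Σ W_i sinα_i, with Δl_i = b_i / cosα_i.
Slice 1: Δl = 1.3/cos(-18.6°) = 1.372 m; N'_1 = 19·cos(-18.6°) − 1·1.372 = 16.6; c'Δl = 7.13; W sinα = -6.1
Slice 2: Δl = 1.7/cos(-12.1°) = 1.739 m; N'_2 = 77·cos(-12.1°) − 10·1.739 = 57.9; c'Δl = 9.04; W sinα = -16.1
Slice 3: Δl = 3.2/cos(-1.8°) = 3.202 m; N'_3 = 280·cos(-1.8°) − 42·3.202 = 145.4; c'Δl = 16.65; W sinα = -8.8
Slice 4: Δl = 2.5/cos10.1° = 2.539 m; N'_4 = 261·cos10.1° − 4·2.539 = 246.8; c'Δl = 13.20; W sinα = 45.8
Slice 5: Δl = 2.0/cos19.8° = 2.126 m; N'_5 = 184·cos19.8° − 43·2.126 = 81.7; c'Δl = 11.05; W sinα = 62.3
Slice 6: Δl = 2.3/cos29.7° = 2.648 m; N'_6 = 164·cos29.7° − 4·2.648 = 131.9; c'Δl = 13.77; W sinα = 81.3
Slice 7: Δl = 2.8/cos43.0° = 3.829 m; N'_7 = 89·cos43.0° − 3·3.829 = 53.6; c'Δl = 19.91; W sinα = 60.7
Σc'Δl = 90.8 kN/m; ΣN' = 733.9 kN/m; ΣW sinα = 219.1 kN/m
Resisting = 90.8 + 733.9·tan27.9° = 90.8 + 388.6 = 479.3 kN/m
FS = 479.3 / 219.1 = 2.188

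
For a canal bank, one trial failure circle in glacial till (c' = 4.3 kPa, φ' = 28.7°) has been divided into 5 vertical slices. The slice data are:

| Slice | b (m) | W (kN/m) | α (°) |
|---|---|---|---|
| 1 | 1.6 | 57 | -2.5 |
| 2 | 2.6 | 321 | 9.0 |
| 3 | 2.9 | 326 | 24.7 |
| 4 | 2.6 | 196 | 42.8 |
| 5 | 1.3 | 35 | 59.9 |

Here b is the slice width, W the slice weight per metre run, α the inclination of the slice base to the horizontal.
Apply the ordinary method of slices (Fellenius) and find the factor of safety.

Ordinary method of slices: FS = Σ[c'·Δl_i + (W_i cosα_i)·tanφ'] / Σ W_i sinα_i, with Δl_i = b_i / cosα_i.
Slice 1: Δl = 1.6/cos(-2.5°) = 1.602 m; N'_1 = 57·cos(-2.5°) = 56.9; c'Δl = 6.89; W sinα = -2.5
Slice 2: Δl = 2.6/cos9.0° = 2.632 m; N'_2 = 321·cos9.0° = 317.0; c'Δl = 11.32; W sinα = 50.2
Slice 3: Δl = 2.9/cos24.7° = 3.192 m; N'_3 = 326·cos24.7° = 296.2; c'Δl = 13.73; W sinα = 136.2
Slice 4: Δl = 2.6/cos42.8° = 3.544 m; N'_4 = 196·cos42.8° = 143.8; c'Δl = 15.24; W sinα = 133.2
Slice 5: Δl = 1.3/cos59.9° = 2.592 m; N'_5 = 35·cos59.9° = 17.6; c'Δl = 11.15; W sinα = 30.3
Σc'Δl = 58.3 kN/m; ΣN' = 831.5 kN/m; ΣW sinα = 347.4 kN/m
Resisting = 58.3 + 831.5·tan28.7° = 58.3 + 455.3 = 513.6 kN/m
FS = 513.6 / 347.4 = 1.478

FS = 1.48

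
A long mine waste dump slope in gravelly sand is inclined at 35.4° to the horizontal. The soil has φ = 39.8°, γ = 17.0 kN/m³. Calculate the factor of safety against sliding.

For a dry cohesionless infinite slope the factor of safety is FS = tanφ / tanβ.
FS = tan39.8° / tan35.4° = 0.8332 / 0.7107 = 1.172

FS = 1.17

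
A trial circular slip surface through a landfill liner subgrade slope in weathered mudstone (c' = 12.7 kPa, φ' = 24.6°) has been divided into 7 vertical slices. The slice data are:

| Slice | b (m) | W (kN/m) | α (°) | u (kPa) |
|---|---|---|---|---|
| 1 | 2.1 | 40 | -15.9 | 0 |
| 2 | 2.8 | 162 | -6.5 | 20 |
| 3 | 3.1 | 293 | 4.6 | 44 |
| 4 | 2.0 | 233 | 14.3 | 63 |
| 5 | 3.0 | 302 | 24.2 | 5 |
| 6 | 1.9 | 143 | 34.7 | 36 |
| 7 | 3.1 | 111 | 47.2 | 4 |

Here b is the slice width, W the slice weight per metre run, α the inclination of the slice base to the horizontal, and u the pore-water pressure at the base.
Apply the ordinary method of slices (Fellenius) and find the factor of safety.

Ordinary method of slices: FS = Σ[c'·Δl_i + (W_i cosα_i − u_i·Δl_i)·tanφ'] / Σ W_i sinα_i, with Δl_i = b_i / cosα_i.
Slice 1: Δl = 2.1/cos(-15.9°) = 2.184 m; N'_1 = 40·cos(-15.9°) − 0·2.184 = 38.5; c'Δl = 27.73; W sinα = -11.0
Slice 2: Δl = 2.8/cos(-6.5°) = 2.818 m; N'_2 = 162·cos(-6.5°) − 20·2.818 = 104.6; c'Δl = 35.79; W sinα = -18.3
Slice 3: Δl = 3.1/cos4.6° = 3.110 m; N'_3 = 293·cos4.6° − 44·3.110 = 155.2; c'Δl = 39.50; W sinα = 23.5
Slice 4: Δl = 2.0/cos14.3° = 2.064 m; N'_4 = 233·cos14.3° − 63·2.064 = 95.8; c'Δl = 26.21; W sinα = 57.6
Slice 5: Δl = 3.0/cos24.2° = 3.289 m; N'_5 = 302·cos24.2° − 5·3.289 = 259.0; c'Δl = 41.77; W sinα = 123.8
Slice 6: Δl = 1.9/cos34.7° = 2.311 m; N'_6 = 143·cos34.7° − 36·2.311 = 34.4; c'Δl = 29.35; W sinα = 81.4
Slice 7: Δl = 3.1/cos47.2° = 4.563 m; N'_7 = 111·cos47.2° − 4·4.563 = 57.2; c'Δl = 57.94; W sinα = 81.4
Σc'Δl = 258.3 kN/m; ΣN' = 744.6 kN/m; ΣW sinα = 338.4 kN/m
Resisting = 258.3 + 744.6·tan24.6° = 258.3 + 340.9 = 599.2 kN/m
FS = 599.2 / 338.4 = 1.771

FS = 1.77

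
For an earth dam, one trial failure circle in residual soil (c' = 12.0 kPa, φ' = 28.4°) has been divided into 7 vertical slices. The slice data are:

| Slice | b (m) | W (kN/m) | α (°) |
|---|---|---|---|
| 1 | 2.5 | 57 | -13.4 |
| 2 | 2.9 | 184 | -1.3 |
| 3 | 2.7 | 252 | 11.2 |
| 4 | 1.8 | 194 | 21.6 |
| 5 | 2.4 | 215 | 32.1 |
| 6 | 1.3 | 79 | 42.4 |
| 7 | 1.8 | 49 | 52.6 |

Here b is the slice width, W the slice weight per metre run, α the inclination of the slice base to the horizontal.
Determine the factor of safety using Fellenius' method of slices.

FS = 2.32

Ordinary method of slices: FS = Σ[c'·Δl_i + (W_i cosα_i)·tanφ'] / Σ W_i sinα_i, with Δl_i = b_i / cosα_i.
Slice 1: Δl = 2.5/cos(-13.4°) = 2.570 m; N'_1 = 57·cos(-13.4°) = 55.4; c'Δl = 30.84; W sinα = -13.2
Slice 2: Δl = 2.9/cos(-1.3°) = 2.901 m; N'_2 = 184·cos(-1.3°) = 184.0; c'Δl = 34.81; W sinα = -4.2
Slice 3: Δl = 2.7/cos11.2° = 2.752 m; N'_3 = 252·cos11.2° = 247.2; c'Δl = 33.03; W sinα = 48.9
Slice 4: Δl = 1.8/cos21.6° = 1.936 m; N'_4 = 194·cos21.6° = 180.4; c'Δl = 23.23; W sinα = 71.4
Slice 5: Δl = 2.4/cos32.1° = 2.833 m; N'_5 = 215·cos32.1° = 182.1; c'Δl = 34.00; W sinα = 114.3
Slice 6: Δl = 1.3/cos42.4° = 1.760 m; N'_6 = 79·cos42.4° = 58.3; c'Δl = 21.13; W sinα = 53.3
Slice 7: Δl = 1.8/cos52.6° = 2.964 m; N'_7 = 49·cos52.6° = 29.8; c'Δl = 35.56; W sinα = 38.9
Σc'Δl = 212.6 kN/m; ΣN' = 937.2 kN/m; ΣW sinα = 309.4 kN/m
Resisting = 212.6 + 937.2·tan28.4° = 212.6 + 506.7 = 719.3 kN/m
FS = 719.3 / 309.4 = 2.325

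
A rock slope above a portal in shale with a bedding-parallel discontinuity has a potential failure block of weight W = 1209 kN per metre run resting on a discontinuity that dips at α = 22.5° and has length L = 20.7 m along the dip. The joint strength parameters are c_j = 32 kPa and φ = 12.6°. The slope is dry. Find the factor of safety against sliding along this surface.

Resolving the block weight along and normal to the plane and applying the Mohr–Coulomb strength on the joint:
N' = W cosα = 1209·cos22.5° = 1117.0 kN/m
Driving force T = W sinα = 1209·sin22.5° = 462.7 kN/m
Resisting force R = c_j·L + N'·tanφ = 32·20.7 + 1117.0·tan12.6° = 662.4 + 249.7 = 912.1 kN/m
FS = R / T = 912.1 / 462.7 = 1.971

FS = 1.97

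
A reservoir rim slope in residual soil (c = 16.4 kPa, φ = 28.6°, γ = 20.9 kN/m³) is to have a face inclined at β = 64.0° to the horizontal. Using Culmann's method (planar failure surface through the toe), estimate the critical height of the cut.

H_c = 13.40 m

Culmann's analysis gives the critical failure plane at α_cr = (β + φ)/2 = (64.0 + 28.6)/2 = 46.3°, and the critical height
H_c = (4c/γ) · sinβ cosφ / [1 − cos(β − φ)]
    = (4·16.4/20.9) · sin64.0°·cos28.6° / [1 − cos(35.4°)]
    = 3.139 · 0.8988·0.8780 / [1 − 0.8151]
    = 3.139 · 0.7891 / 0.1849
    = 13.40 m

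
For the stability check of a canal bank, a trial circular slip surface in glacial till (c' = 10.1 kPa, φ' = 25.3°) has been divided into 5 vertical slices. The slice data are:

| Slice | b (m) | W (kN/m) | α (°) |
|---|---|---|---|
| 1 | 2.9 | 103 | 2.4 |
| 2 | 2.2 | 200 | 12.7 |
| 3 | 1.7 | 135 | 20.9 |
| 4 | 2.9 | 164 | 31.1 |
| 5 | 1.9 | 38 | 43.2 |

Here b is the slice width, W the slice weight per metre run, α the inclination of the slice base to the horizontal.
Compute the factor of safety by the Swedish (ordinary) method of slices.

FS = 1.98

Ordinary method of slices: FS = Σ[c'·Δl_i + (W_i cosα_i)·tanφ'] / Σ W_i sinα_i, with Δl_i = b_i / cosα_i.
Slice 1: Δl = 2.9/cos2.4° = 2.903 m; N'_1 = 103·cos2.4° = 102.9; c'Δl = 29.32; W sinα = 4.3
Slice 2: Δl = 2.2/cos12.7° = 2.255 m; N'_2 = 200·cos12.7° = 195.1; c'Δl = 22.78; W sinα = 44.0
Slice 3: Δl = 1.7/cos20.9° = 1.820 m; N'_3 = 135·cos20.9° = 126.1; c'Δl = 18.38; W sinα = 48.2
Slice 4: Δl = 2.9/cos31.1° = 3.387 m; N'_4 = 164·cos31.1° = 140.4; c'Δl = 34.21; W sinα = 84.7
Slice 5: Δl = 1.9/cos43.2° = 2.606 m; N'_5 = 38·cos43.2° = 27.7; c'Δl = 26.32; W sinα = 26.0
Σc'Δl = 131.0 kN/m; ΣN' = 592.3 kN/m; ΣW sinα = 207.2 kN/m
Resisting = 131.0 + 592.3·tan25.3° = 131.0 + 280.0 = 411.0 kN/m
FS = 411.0 / 207.2 = 1.984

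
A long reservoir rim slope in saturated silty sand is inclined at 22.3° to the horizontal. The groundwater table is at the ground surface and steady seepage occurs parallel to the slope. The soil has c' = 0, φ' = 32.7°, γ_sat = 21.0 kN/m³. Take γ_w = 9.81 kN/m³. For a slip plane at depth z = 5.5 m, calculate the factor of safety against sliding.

With seepage parallel to the slope and the water table at the surface, the effective normal stress on the slip plane uses the buoyant unit weight γ' = γ_sat − γ_w while the driving shear stress uses γ_sat:
FS = [c' + γ' z cos²β tanφ'] / [γ_sat z sinβ cosβ]
(For c' = 0 this reduces to FS = (γ'/γ_sat)·tanφ'/tanβ.)
γ' = 21.0 − 9.81 = 11.19 kN/m³
Numerator = 0.0 + 11.19·5.5·cos²22.3°·tan32.7° = 0.0 + 11.19·5.5·0.8560·0.6420 = 33.822 kPa
Denominator = 21.0·5.5·sin22.3°·cos22.3° = 21.0·5.5·0.3795·0.9252 = 40.549 kPa
FS = 33.822 / 40.549 = 0.834

FS = 0.83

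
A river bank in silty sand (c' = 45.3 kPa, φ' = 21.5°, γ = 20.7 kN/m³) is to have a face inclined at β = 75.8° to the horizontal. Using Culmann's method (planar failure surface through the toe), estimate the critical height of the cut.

H_c = 18.96 m

Culmann's analysis gives the critical failure plane at α_cr = (β + φ')/2 = (75.8 + 21.5)/2 = 48.6°, and the critical height
H_c = (4c'/γ) · sinβ cosφ' / [1 − cos(β − φ')]
    = (4·45.3/20.7) · sin75.8°·cos21.5° / [1 − cos(54.3°)]
    = 8.754 · 0.9694·0.9304 / [1 − 0.5835]
    = 8.754 · 0.9020 / 0.4165
    = 18.96 m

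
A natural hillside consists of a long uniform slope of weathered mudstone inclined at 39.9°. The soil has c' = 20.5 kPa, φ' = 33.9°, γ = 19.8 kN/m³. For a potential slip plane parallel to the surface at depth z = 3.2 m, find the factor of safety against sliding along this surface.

FS = 1.46

For an infinite slope with a slip plane parallel to the surface (no pore pressure): FS = [c' + γz cos²β tanφ'] / [γz sinβ cosβ].
γz = 19.8·3.2 = 63.36 kN/m²
Numerator = 20.5 + 63.36·cos²39.9°·tan33.9° = 20.5 + 63.36·0.5885·0.6720 = 45.558 kPa
Denominator = 63.36·sin39.9°·cos39.9° = 63.36·0.6414·0.7672 = 31.179 kPa
FS = 45.558 / 31.179 = 1.461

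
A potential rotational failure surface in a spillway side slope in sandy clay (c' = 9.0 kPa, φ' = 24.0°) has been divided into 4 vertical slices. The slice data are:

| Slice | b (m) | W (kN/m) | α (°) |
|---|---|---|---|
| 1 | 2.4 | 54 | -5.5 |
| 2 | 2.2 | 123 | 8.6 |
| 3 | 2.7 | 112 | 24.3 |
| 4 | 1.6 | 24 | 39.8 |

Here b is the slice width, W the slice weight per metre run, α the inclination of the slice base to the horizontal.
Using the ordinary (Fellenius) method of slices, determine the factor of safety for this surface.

Ordinary method of slices: FS = Σ[c'·Δl_i + (W_i cosα_i)·tanφ'] / Σ W_i sinα_i, with Δl_i = b_i / cosα_i.
Slice 1: Δl = 2.4/cos(-5.5°) = 2.411 m; N'_1 = 54·cos(-5.5°) = 53.8; c'Δl = 21.70; W sinα = -5.2
Slice 2: Δl = 2.2/cos8.6° = 2.225 m; N'_2 = 123·cos8.6° = 121.6; c'Δl = 20.03; W sinα = 18.4
Slice 3: Δl = 2.7/cos24.3° = 2.962 m; N'_3 = 112·cos24.3° = 102.1; c'Δl = 26.66; W sinα = 46.1
Slice 4: Δl = 1.6/cos39.8° = 2.083 m; N'_4 = 24·cos39.8° = 18.4; c'Δl = 18.74; W sinα = 15.4
Σc'Δl = 87.1 kN/m; ΣN' = 295.9 kN/m; ΣW sinα = 74.7 kN/m
Resisting = 87.1 + 295.9·tan24.0° = 87.1 + 131.7 = 218.9 kN/m
FS = 218.9 / 74.7 = 2.931

FS = 2.93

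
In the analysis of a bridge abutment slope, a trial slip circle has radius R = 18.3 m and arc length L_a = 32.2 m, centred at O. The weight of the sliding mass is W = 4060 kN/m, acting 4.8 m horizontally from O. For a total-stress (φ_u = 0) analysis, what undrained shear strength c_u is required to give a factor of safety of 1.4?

c_u = 46.3 kPa

FS = c_u·L_a·R / (W·d), so c_u = FS·W·d / (L_a·R).
c_u = 1.4·4060·4.8 / (32.20·18.3) = 27283.2 / 589.26 = 46.30 kPa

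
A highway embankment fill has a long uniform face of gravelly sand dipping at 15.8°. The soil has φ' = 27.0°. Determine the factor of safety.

For a dry cohesionless infinite slope the factor of safety is FS = tanφ' / tanβ.
FS = tan27.0° / tan15.8° = 0.5095 / 0.2830 = 1.801

FS = 1.80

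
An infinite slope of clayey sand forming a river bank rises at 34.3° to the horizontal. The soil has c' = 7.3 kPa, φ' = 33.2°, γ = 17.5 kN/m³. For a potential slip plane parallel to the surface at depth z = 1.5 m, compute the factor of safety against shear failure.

FS = 1.56

For an infinite slope with a slip plane parallel to the surface (no pore pressure): FS = [c' + γz cos²β tanφ'] / [γz sinβ cosβ].
γz = 17.5·1.5 = 26.25 kN/m²
Numerator = 7.3 + 26.25·cos²34.3°·tan33.2° = 7.3 + 26.25·0.6824·0.6544 = 19.023 kPa
Denominator = 26.25·sin34.3°·cos34.3° = 26.25·0.5635·0.8261 = 12.220 kPa
FS = 19.023 / 12.220 = 1.557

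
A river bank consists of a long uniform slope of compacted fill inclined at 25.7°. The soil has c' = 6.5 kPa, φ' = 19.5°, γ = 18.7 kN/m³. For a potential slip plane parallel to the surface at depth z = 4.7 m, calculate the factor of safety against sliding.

FS = 0.93

For an infinite slope with a slip plane parallel to the surface (no pore pressure): FS = [c' + γz cos²β tanφ'] / [γz sinβ cosβ].
γz = 18.7·4.7 = 87.89 kN/m²
Numerator = 6.5 + 87.89·cos²25.7°·tan19.5° = 6.5 + 87.89·0.8119·0.3541 = 31.770 kPa
Denominator = 87.89·sin25.7°·cos25.7° = 87.89·0.4337·0.9011 = 34.344 kPa
FS = 31.770 / 34.344 = 0.925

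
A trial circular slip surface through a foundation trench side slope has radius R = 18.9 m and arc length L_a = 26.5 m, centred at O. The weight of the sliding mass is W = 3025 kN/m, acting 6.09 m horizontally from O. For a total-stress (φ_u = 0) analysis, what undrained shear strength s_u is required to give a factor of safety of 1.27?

s_u = 46.7 kPa

FS = s_u·L_a·R / (W·d), so s_u = FS·W·d / (L_a·R).
s_u = 1.27·3025·6.09 / (26.50·18.9) = 23396.3 / 500.85 = 46.71 kPa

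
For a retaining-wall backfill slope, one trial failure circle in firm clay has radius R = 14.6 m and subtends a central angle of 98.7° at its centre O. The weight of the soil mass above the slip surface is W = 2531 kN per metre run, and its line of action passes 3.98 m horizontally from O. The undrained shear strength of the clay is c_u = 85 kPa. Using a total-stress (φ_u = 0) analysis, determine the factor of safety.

Taking moments about the centre O, the resisting moment is provided by the undrained shear strength acting along the arc:
Arc length L_a = R·θ = 14.6·(98.7°·π/180) = 14.6·1.7226 = 25.15 m
M_R = c_u·L_a·R = 85·25.15·14.6 = 31211.8 kN·m/m
M_D = W·d = 2531·3.98 = 10073.4 kN·m/m
FS = M_R / M_D = 31211.8 / 10073.4 = 3.098

FS = 3.10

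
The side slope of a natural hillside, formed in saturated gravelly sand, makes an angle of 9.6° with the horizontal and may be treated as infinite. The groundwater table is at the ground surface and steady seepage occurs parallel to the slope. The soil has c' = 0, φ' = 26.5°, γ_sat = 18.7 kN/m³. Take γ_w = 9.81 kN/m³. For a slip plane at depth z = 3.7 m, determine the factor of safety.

With seepage parallel to the slope and the water table at the surface, the effective normal stress on the slip plane uses the buoyant unit weight γ' = γ_sat − γ_w while the driving shear stress uses γ_sat:
FS = [c' + γ' z cos²β tanφ'] / [γ_sat z sinβ cosβ]
(For c' = 0 this reduces to FS = (γ'/γ_sat)·tanφ'/tanβ.)
γ' = 18.7 − 9.81 = 8.89 kN/m³
Numerator = 0.0 + 8.89·3.7·cos²9.6°·tan26.5° = 0.0 + 8.89·3.7·0.9722·0.4986 = 15.944 kPa
Denominator = 18.7·3.7·sin9.6°·cos9.6° = 18.7·3.7·0.1668·0.9860 = 11.377 kPa
FS = 15.944 / 11.377 = 1.401

FS = 1.40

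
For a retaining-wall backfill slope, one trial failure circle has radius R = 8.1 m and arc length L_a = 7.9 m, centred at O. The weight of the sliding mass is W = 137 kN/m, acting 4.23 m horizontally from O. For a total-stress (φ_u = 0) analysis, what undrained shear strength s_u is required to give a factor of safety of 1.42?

FS = s_u·L_a·R / (W·d), so s_u = FS·W·d / (L_a·R).
s_u = 1.42·137·4.23 / (7.90·8.1) = 822.9 / 63.99 = 12.86 kPa

s_u = 12.9 kPa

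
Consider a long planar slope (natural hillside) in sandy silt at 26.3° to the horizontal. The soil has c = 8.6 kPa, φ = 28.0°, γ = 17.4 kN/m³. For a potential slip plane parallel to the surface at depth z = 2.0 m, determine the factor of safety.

FS = 1.70

For an infinite slope with a slip plane parallel to the surface (no pore pressure): FS = [c + γz cos²β tanφ] / [γz sinβ cosβ].
γz = 17.4·2.0 = 34.80 kN/m²
Numerator = 8.6 + 34.80·cos²26.3°·tan28.0° = 8.6 + 34.80·0.8037·0.5317 = 23.471 kPa
Denominator = 34.80·sin26.3°·cos26.3° = 34.80·0.4431·0.8965 = 13.823 kPa
FS = 23.471 / 13.823 = 1.698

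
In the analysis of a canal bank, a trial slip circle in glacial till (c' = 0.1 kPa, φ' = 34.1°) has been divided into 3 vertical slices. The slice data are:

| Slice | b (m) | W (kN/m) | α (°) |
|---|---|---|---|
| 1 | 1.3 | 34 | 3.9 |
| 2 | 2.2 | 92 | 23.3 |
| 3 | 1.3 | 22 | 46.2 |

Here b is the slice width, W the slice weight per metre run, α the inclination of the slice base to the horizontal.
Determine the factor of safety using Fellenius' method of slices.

FS = 1.67

Ordinary method of slices: FS = Σ[c'·Δl_i + (W_i cosα_i)·tanφ'] / Σ W_i sinα_i, with Δl_i = b_i / cosα_i.
Slice 1: Δl = 1.3/cos3.9° = 1.303 m; N'_1 = 34·cos3.9° = 33.9; c'Δl = 0.13; W sinα = 2.3
Slice 2: Δl = 2.2/cos23.3° = 2.395 m; N'_2 = 92·cos23.3° = 84.5; c'Δl = 0.24; W sinα = 36.4
Slice 3: Δl = 1.3/cos46.2° = 1.878 m; N'_3 = 22·cos46.2° = 15.2; c'Δl = 0.19; W sinα = 15.9
Σc'Δl = 0.6 kN/m; ΣN' = 133.6 kN/m; ΣW sinα = 54.6 kN/m
Resisting = 0.6 + 133.6·tan34.1° = 0.6 + 90.5 = 91.0 kN/m
FS = 91.0 / 54.6 = 1.668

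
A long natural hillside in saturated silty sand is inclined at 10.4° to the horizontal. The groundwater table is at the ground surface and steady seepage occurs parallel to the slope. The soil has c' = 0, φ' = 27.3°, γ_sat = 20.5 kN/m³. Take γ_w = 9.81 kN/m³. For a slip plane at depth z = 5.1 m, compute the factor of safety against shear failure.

With seepage parallel to the slope and the water table at the surface, the effective normal stress on the slip plane uses the buoyant unit weight γ' = γ_sat − γ_w while the driving shear stress uses γ_sat:
FS = [c' + γ' z cos²β tanφ'] / [γ_sat z sinβ cosβ]
(For c' = 0 this reduces to FS = (γ'/γ_sat)·tanφ'/tanβ.)
γ' = 20.5 − 9.81 = 10.69 kN/m³
Numerator = 0.0 + 10.69·5.1·cos²10.4°·tan27.3° = 0.0 + 10.69·5.1·0.9674·0.5161 = 27.222 kPa
Denominator = 20.5·5.1·sin10.4°·cos10.4° = 20.5·5.1·0.1805·0.9836 = 18.563 kPa
FS = 27.222 / 18.563 = 1.466

FS = 1.47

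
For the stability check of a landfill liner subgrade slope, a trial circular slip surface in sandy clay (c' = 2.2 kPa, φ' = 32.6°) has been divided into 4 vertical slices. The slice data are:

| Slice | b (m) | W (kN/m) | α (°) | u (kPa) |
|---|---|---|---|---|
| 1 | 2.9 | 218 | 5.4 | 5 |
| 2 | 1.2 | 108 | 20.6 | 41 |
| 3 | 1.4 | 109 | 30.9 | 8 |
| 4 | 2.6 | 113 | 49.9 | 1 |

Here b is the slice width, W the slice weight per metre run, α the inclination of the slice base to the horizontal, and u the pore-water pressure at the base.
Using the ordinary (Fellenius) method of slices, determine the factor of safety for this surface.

FS = 1.38

Ordinary method of slices: FS = Σ[c'·Δl_i + (W_i cosα_i − u_i·Δl_i)·tanφ'] / Σ W_i sinα_i, with Δl_i = b_i / cosα_i.
Slice 1: Δl = 2.9/cos5.4° = 2.913 m; N'_1 = 218·cos5.4° − 5·2.913 = 202.5; c'Δl = 6.41; W sinα = 20.5
Slice 2: Δl = 1.2/cos20.6° = 1.282 m; N'_2 = 108·cos20.6° − 41·1.282 = 48.5; c'Δl = 2.82; W sinα = 38.0
Slice 3: Δl = 1.4/cos30.9° = 1.632 m; N'_3 = 109·cos30.9° − 8·1.632 = 80.5; c'Δl = 3.59; W sinα = 56.0
Slice 4: Δl = 2.6/cos49.9° = 4.036 m; N'_4 = 113·cos49.9° − 1·4.036 = 68.7; c'Δl = 8.88; W sinα = 86.4
Σc'Δl = 21.7 kN/m; ΣN' = 400.2 kN/m; ΣW sinα = 200.9 kN/m
Resisting = 21.7 + 400.2·tan32.6° = 21.7 + 256.0 = 277.7 kN/m
FS = 277.7 / 200.9 = 1.382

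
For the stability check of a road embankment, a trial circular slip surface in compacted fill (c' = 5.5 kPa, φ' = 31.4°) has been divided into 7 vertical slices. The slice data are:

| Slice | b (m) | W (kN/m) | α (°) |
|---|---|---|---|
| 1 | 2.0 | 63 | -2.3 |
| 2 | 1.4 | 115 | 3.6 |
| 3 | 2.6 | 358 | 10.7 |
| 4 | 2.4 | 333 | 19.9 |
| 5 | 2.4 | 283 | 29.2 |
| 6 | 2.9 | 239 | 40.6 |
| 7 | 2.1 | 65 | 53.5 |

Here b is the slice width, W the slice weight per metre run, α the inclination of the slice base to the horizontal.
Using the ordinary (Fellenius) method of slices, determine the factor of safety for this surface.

FS = 1.70

Ordinary method of slices: FS = Σ[c'·Δl_i + (W_i cosα_i)·tanφ'] / Σ W_i sinα_i, with Δl_i = b_i / cosα_i.
Slice 1: Δl = 2.0/cos(-2.3°) = 2.002 m; N'_1 = 63·cos(-2.3°) = 62.9; c'Δl = 11.01; W sinα = -2.5
Slice 2: Δl = 1.4/cos3.6° = 1.403 m; N'_2 = 115·cos3.6° = 114.8; c'Δl = 7.72; W sinα = 7.2
Slice 3: Δl = 2.6/cos10.7° = 2.646 m; N'_3 = 358·cos10.7° = 351.8; c'Δl = 14.55; W sinα = 66.5
Slice 4: Δl = 2.4/cos19.9° = 2.552 m; N'_4 = 333·cos19.9° = 313.1; c'Δl = 14.04; W sinα = 113.3
Slice 5: Δl = 2.4/cos29.2° = 2.749 m; N'_5 = 283·cos29.2° = 247.0; c'Δl = 15.12; W sinα = 138.1
Slice 6: Δl = 2.9/cos40.6° = 3.819 m; N'_6 = 239·cos40.6° = 181.5; c'Δl = 21.01; W sinα = 155.5
Slice 7: Δl = 2.1/cos53.5° = 3.530 m; N'_7 = 65·cos53.5° = 38.7; c'Δl = 19.42; W sinα = 52.3
Σc'Δl = 102.9 kN/m; ΣN' = 1309.8 kN/m; ΣW sinα = 530.4 kN/m
Resisting = 102.9 + 1309.8·tan31.4° = 102.9 + 799.5 = 902.4 kN/m
FS = 902.4 / 530.4 = 1.701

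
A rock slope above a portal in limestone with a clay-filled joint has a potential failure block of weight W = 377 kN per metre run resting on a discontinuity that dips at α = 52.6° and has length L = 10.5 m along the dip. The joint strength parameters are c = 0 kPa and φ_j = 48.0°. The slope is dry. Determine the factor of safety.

Resolving the block weight along and normal to the plane and applying the Mohr–Coulomb strength on the joint:
N' = W cosα = 377·cos52.6° = 229.0 kN/m
Driving force T = W sinα = 377·sin52.6° = 299.5 kN/m
Resisting force R = c·L + N'·tanφ_j = 0·10.5 + 229.0·tan48.0° = 0.0 + 254.3 = 254.3 kN/m
FS = R / T = 254.3 / 299.5 = 0.849

FS = 0.85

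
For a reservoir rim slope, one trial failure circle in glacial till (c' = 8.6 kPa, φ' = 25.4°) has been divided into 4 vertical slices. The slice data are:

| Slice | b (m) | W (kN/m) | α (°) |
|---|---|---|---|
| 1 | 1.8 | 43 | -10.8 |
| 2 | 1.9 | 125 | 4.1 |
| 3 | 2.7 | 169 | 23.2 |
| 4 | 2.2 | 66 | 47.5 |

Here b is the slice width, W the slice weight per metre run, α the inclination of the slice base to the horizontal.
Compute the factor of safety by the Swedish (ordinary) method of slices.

Ordinary method of slices: FS = Σ[c'·Δl_i + (W_i cosα_i)·tanφ'] / Σ W_i sinα_i, with Δl_i = b_i / cosα_i.
Slice 1: Δl = 1.8/cos(-10.8°) = 1.832 m; N'_1 = 43·cos(-10.8°) = 42.2; c'Δl = 15.76; W sinα = -8.1
Slice 2: Δl = 1.9/cos4.1° = 1.905 m; N'_2 = 125·cos4.1° = 124.7; c'Δl = 16.38; W sinα = 8.9
Slice 3: Δl = 2.7/cos23.2° = 2.938 m; N'_3 = 169·cos23.2° = 155.3; c'Δl = 25.26; W sinα = 66.6
Slice 4: Δl = 2.2/cos47.5° = 3.256 m; N'_4 = 66·cos47.5° = 44.6; c'Δl = 28.01; W sinα = 48.7
Σc'Δl = 85.4 kN/m; ΣN' = 366.8 kN/m; ΣW sinα = 116.1 kN/m
Resisting = 85.4 + 366.8·tan25.4° = 85.4 + 174.2 = 259.6 kN/m
FS = 259.6 / 116.1 = 2.236

FS = 2.24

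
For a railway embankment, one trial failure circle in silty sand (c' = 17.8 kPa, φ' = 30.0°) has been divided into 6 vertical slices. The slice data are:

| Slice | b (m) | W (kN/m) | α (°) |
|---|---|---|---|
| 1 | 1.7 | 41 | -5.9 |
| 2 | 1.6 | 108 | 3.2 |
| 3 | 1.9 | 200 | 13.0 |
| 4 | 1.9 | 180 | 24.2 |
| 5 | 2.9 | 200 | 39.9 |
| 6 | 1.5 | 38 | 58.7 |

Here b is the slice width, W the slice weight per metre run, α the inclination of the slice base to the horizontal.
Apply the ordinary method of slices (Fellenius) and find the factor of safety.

Ordinary method of slices: FS = Σ[c'·Δl_i + (W_i cosα_i)·tanφ'] / Σ W_i sinα_i, with Δl_i = b_i / cosα_i.
Slice 1: Δl = 1.7/cos(-5.9°) = 1.709 m; N'_1 = 41·cos(-5.9°) = 40.8; c'Δl = 30.42; W sinα = -4.2
Slice 2: Δl = 1.6/cos3.2° = 1.602 m; N'_2 = 108·cos3.2° = 107.8; c'Δl = 28.52; W sinα = 6.0
Slice 3: Δl = 1.9/cos13.0° = 1.950 m; N'_3 = 200·cos13.0° = 194.9; c'Δl = 34.71; W sinα = 45.0
Slice 4: Δl = 1.9/cos24.2° = 2.083 m; N'_4 = 180·cos24.2° = 164.2; c'Δl = 37.08; W sinα = 73.8
Slice 5: Δl = 2.9/cos39.9° = 3.780 m; N'_5 = 200·cos39.9° = 153.4; c'Δl = 67.29; W sinα = 128.3
Slice 6: Δl = 1.5/cos58.7° = 2.887 m; N'_6 = 38·cos58.7° = 19.7; c'Δl = 51.39; W sinα = 32.5
Σc'Δl = 249.4 kN/m; ΣN' = 680.8 kN/m; ΣW sinα = 281.3 kN/m
Resisting = 249.4 + 680.8·tan30.0° = 249.4 + 393.1 = 642.5 kN/m
FS = 642.5 / 281.3 = 2.284

FS = 2.28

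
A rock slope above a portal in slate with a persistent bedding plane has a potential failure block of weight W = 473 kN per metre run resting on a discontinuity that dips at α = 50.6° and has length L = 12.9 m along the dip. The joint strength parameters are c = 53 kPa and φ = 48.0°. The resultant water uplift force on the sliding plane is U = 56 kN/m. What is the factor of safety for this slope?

Resolving the block weight along and normal to the plane and applying the Mohr–Coulomb strength on the joint:
N' = W cosα − U = 473·cos50.6° − 56 = 244.2 kN/m
Driving force T = W sinα = 473·sin50.6° = 365.5 kN/m
Resisting force R = c·L + N'·tanφ = 53·12.9 + 244.2·tan48.0° = 683.7 + 271.2 = 954.9 kN/m
FS = R / T = 954.9 / 365.5 = 2.613

FS = 2.61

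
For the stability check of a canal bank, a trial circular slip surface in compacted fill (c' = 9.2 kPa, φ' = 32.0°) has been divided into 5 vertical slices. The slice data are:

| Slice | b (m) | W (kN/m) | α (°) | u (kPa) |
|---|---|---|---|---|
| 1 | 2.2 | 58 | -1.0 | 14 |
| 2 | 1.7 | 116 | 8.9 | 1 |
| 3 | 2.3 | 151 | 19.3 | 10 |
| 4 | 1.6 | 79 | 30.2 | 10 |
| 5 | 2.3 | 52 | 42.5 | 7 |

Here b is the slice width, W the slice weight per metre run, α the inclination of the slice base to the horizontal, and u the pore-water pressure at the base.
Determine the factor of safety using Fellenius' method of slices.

FS = 2.17

Ordinary method of slices: FS = Σ[c'·Δl_i + (W_i cosα_i − u_i·Δl_i)·tanφ'] / Σ W_i sinα_i, with Δl_i = b_i / cosα_i.
Slice 1: Δl = 2.2/cos(-1.0°) = 2.200 m; N'_1 = 58·cos(-1.0°) − 14·2.200 = 27.2; c'Δl = 20.24; W sinα = -1.0
Slice 2: Δl = 1.7/cos8.9° = 1.721 m; N'_2 = 116·cos8.9° − 1·1.721 = 112.9; c'Δl = 15.83; W sinα = 17.9
Slice 3: Δl = 2.3/cos19.3° = 2.437 m; N'_3 = 151·cos19.3° − 10·2.437 = 118.1; c'Δl = 22.42; W sinα = 49.9
Slice 4: Δl = 1.6/cos30.2° = 1.851 m; N'_4 = 79·cos30.2° − 10·1.851 = 49.8; c'Δl = 17.03; W sinα = 39.7
Slice 5: Δl = 2.3/cos42.5° = 3.120 m; N'_5 = 52·cos42.5° − 7·3.120 = 16.5; c'Δl = 28.70; W sinα = 35.1
Σc'Δl = 104.2 kN/m; ΣN' = 324.5 kN/m; ΣW sinα = 141.7 kN/m
Resisting = 104.2 + 324.5·tan32.0° = 104.2 + 202.8 = 307.0 kN/m
FS = 307.0 / 141.7 = 2.166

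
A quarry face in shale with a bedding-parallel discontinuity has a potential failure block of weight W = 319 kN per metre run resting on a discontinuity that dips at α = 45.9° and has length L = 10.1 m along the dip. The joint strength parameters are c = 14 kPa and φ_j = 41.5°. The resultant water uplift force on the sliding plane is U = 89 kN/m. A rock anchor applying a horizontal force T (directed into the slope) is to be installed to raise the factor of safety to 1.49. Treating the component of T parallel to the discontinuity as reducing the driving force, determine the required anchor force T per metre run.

Resolving forces along and normal to the sliding plane, with the horizontal anchor force T adding T·sinα to the effective normal force and T·cosα acting up the plane against the driving force:
FS = [cL + (W cosα − U + T sinα) tanφ_j] / [W sinα − T cosα]
Without the anchor: N' = 133.0 kN/m, driving T_d = 229.1 kN/m, resisting R = 14·10.1 + 133.0·tan41.5° = 259.1 kN/m, FS = 1.13.
Setting FS = 1.49 and solving for T:
1.49·(229.1 − T cos45.9°) = 259.1 + T sin45.9°·tan41.5°
T·(sin45.9°·tan41.5° + 1.49·cos45.9°) = 1.49·229.1 − 259.1
T·(0.7181·0.8847 + 1.49·0.6959) = 341.3 − 259.1 = 82.3
T·1.6723 = 82.3
T = 49.2 kN/m

T = 49 kN/m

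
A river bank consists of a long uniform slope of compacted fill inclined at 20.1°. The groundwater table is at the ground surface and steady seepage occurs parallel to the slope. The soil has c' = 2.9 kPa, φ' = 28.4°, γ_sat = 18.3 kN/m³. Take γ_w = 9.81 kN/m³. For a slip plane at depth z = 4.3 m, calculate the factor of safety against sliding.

FS = 0.80

With seepage parallel to the slope and the water table at the surface, the effective normal stress on the slip plane uses the buoyant unit weight γ' = γ_sat − γ_w while the driving shear stress uses γ_sat:
FS = [c' + γ' z cos²β tanφ'] / [γ_sat z sinβ cosβ]
γ' = 18.3 − 9.81 = 8.49 kN/m³
Numerator = 2.9 + 8.49·4.3·cos²20.1°·tan28.4° = 2.9 + 8.49·4.3·0.8819·0.5407 = 20.308 kPa
Denominator = 18.3·4.3·sin20.1°·cos20.1° = 18.3·4.3·0.3437·0.9391 = 25.396 kPa
FS = 20.308 / 25.396 = 0.800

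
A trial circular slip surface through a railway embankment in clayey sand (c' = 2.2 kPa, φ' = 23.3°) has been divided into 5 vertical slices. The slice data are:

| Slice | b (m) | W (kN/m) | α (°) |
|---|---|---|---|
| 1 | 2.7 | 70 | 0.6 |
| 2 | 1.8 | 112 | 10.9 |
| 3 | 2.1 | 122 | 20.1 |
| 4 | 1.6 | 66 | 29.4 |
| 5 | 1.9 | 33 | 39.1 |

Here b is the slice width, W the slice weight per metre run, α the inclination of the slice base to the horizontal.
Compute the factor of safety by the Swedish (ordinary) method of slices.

FS = 1.60

Ordinary method of slices: FS = Σ[c'·Δl_i + (W_i cosα_i)·tanφ'] / Σ W_i sinα_i, with Δl_i = b_i / cosα_i.
Slice 1: Δl = 2.7/cos0.6° = 2.700 m; N'_1 = 70·cos0.6° = 70.0; c'Δl = 5.94; W sinα = 0.7
Slice 2: Δl = 1.8/cos10.9° = 1.833 m; N'_2 = 112·cos10.9° = 110.0; c'Δl = 4.03; W sinα = 21.2
Slice 3: Δl = 2.1/cos20.1° = 2.236 m; N'_3 = 122·cos20.1° = 114.6; c'Δl = 4.92; W sinα = 41.9
Slice 4: Δl = 1.6/cos29.4° = 1.837 m; N'_4 = 66·cos29.4° = 57.5; c'Δl = 4.04; W sinα = 32.4
Slice 5: Δl = 1.9/cos39.1° = 2.448 m; N'_5 = 33·cos39.1° = 25.6; c'Δl = 5.39; W sinα = 20.8
Σc'Δl = 24.3 kN/m; ΣN' = 377.7 kN/m; ΣW sinα = 117.1 kN/m
Resisting = 24.3 + 377.7·tan23.3° = 24.3 + 162.6 = 187.0 kN/m
FS = 187.0 / 117.1 = 1.597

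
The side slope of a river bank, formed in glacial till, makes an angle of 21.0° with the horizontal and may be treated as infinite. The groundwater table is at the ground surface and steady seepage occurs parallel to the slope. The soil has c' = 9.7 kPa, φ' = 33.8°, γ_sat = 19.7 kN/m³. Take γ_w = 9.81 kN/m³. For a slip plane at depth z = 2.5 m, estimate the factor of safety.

FS = 1.46

With seepage parallel to the slope and the water table at the surface, the effective normal stress on the slip plane uses the buoyant unit weight γ' = γ_sat − γ_w while the driving shear stress uses γ_sat:
FS = [c' + γ' z cos²β tanφ'] / [γ_sat z sinβ cosβ]
γ' = 19.7 − 9.81 = 9.89 kN/m³
Numerator = 9.7 + 9.89·2.5·cos²21.0°·tan33.8° = 9.7 + 9.89·2.5·0.8716·0.6694 = 24.126 kPa
Denominator = 19.7·2.5·sin21.0°·cos21.0° = 19.7·2.5·0.3584·0.9336 = 16.477 kPa
FS = 24.126 / 16.477 = 1.464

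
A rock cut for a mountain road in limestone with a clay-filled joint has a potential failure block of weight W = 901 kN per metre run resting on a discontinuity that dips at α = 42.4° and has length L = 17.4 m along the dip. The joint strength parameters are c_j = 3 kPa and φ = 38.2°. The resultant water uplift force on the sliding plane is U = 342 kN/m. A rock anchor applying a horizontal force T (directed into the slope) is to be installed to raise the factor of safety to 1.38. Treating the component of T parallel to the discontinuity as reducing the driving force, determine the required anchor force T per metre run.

Resolving forces along and normal to the sliding plane, with the horizontal anchor force T adding T·sinα to the effective normal force and T·cosα acting up the plane against the driving force:
FS = [c_jL + (W cosα − U + T sinα) tanφ] / [W sinα − T cosα]
Without the anchor: N' = 323.3 kN/m, driving T_d = 607.5 kN/m, resisting R = 3·17.4 + 323.3·tan38.2° = 306.6 kN/m, FS = 0.50.
Setting FS = 1.38 and solving for T:
1.38·(607.5 − T cos42.4°) = 306.6 + T sin42.4°·tan38.2°
T·(sin42.4°·tan38.2° + 1.38·cos42.4°) = 1.38·607.5 − 306.6
T·(0.6743·0.7869 + 1.38·0.7385) = 838.4 − 306.6 = 531.8
T·1.5497 = 531.8
T = 343.1 kN/m

T = 343 kN/m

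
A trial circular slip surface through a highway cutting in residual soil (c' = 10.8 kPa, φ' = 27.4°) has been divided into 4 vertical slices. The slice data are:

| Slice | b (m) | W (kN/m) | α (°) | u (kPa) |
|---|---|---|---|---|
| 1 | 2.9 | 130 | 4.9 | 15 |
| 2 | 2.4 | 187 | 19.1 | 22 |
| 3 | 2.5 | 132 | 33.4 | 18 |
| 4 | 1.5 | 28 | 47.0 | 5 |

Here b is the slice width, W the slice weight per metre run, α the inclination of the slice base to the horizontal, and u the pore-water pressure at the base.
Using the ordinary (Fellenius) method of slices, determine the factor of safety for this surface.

FS = 1.54

Ordinary method of slices: FS = Σ[c'·Δl_i + (W_i cosα_i − u_i·Δl_i)·tanφ'] / Σ W_i sinα_i, with Δl_i = b_i / cosα_i.
Slice 1: Δl = 2.9/cos4.9° = 2.911 m; N'_1 = 130·cos4.9° − 15·2.911 = 85.9; c'Δl = 31.43; W sinα = 11.1
Slice 2: Δl = 2.4/cos19.1° = 2.540 m; N'_2 = 187·cos19.1° − 22·2.540 = 120.8; c'Δl = 27.43; W sinα = 61.2
Slice 3: Δl = 2.5/cos33.4° = 2.995 m; N'_3 = 132·cos33.4° − 18·2.995 = 56.3; c'Δl = 32.34; W sinα = 72.7
Slice 4: Δl = 1.5/cos47.0° = 2.199 m; N'_4 = 28·cos47.0° − 5·2.199 = 8.1; c'Δl = 23.75; W sinα = 20.5
Σc'Δl = 115.0 kN/m; ΣN' = 271.1 kN/m; ΣW sinα = 165.4 kN/m
Resisting = 115.0 + 271.1·tan27.4° = 115.0 + 140.5 = 255.5 kN/m
FS = 255.5 / 165.4 = 1.544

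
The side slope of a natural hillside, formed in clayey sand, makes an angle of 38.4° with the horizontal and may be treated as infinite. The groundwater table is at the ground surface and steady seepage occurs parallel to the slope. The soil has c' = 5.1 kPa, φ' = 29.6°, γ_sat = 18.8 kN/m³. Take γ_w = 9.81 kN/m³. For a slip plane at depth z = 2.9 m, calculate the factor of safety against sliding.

FS = 0.53

With seepage parallel to the slope and the water table at the surface, the effective normal stress on the slip plane uses the buoyant unit weight γ' = γ_sat − γ_w while the driving shear stress uses γ_sat:
FS = [c' + γ' z cos²β tanφ'] / [γ_sat z sinβ cosβ]
γ' = 18.8 − 9.81 = 8.99 kN/m³
Numerator = 5.1 + 8.99·2.9·cos²38.4°·tan29.6° = 5.1 + 8.99·2.9·0.6142·0.5681 = 14.196 kPa
Denominator = 18.8·2.9·sin38.4°·cos38.4° = 18.8·2.9·0.6211·0.7837 = 26.540 kPa
FS = 14.196 / 26.540 = 0.535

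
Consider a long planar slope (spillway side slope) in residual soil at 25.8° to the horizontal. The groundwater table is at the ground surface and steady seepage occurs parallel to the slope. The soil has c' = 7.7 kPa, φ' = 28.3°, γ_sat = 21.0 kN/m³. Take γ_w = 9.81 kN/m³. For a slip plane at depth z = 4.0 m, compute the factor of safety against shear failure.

With seepage parallel to the slope and the water table at the surface, the effective normal stress on the slip plane uses the buoyant unit weight γ' = γ_sat − γ_w while the driving shear stress uses γ_sat:
FS = [c' + γ' z cos²β tanφ'] / [γ_sat z sinβ cosβ]
γ' = 21.0 − 9.81 = 11.19 kN/m³
Numerator = 7.7 + 11.19·4.0·cos²25.8°·tan28.3° = 7.7 + 11.19·4.0·0.8106·0.5384 = 27.235 kPa
Denominator = 21.0·4.0·sin25.8°·cos25.8° = 21.0·4.0·0.4352·0.9003 = 32.915 kPa
FS = 27.235 / 32.915 = 0.827

FS = 0.83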